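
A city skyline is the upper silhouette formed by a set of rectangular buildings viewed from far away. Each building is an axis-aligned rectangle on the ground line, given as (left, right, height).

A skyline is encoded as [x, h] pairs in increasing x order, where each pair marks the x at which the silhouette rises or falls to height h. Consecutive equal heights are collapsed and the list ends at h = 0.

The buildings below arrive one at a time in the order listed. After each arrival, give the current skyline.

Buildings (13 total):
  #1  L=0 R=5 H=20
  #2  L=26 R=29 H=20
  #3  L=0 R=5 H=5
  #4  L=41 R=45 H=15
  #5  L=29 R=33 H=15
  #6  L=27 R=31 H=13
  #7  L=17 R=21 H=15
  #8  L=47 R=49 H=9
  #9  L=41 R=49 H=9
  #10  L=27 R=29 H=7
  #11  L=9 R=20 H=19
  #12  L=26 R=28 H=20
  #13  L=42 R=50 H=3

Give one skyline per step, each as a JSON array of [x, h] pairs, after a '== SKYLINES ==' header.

== SKYLINES ==
[[0,20],[5,0]]
[[0,20],[5,0],[26,20],[29,0]]
[[0,20],[5,0],[26,20],[29,0]]
[[0,20],[5,0],[26,20],[29,0],[41,15],[45,0]]
[[0,20],[5,0],[26,20],[29,15],[33,0],[41,15],[45,0]]
[[0,20],[5,0],[26,20],[29,15],[33,0],[41,15],[45,0]]
[[0,20],[5,0],[17,15],[21,0],[26,20],[29,15],[33,0],[41,15],[45,0]]
[[0,20],[5,0],[17,15],[21,0],[26,20],[29,15],[33,0],[41,15],[45,0],[47,9],[49,0]]
[[0,20],[5,0],[17,15],[21,0],[26,20],[29,15],[33,0],[41,15],[45,9],[49,0]]
[[0,20],[5,0],[17,15],[21,0],[26,20],[29,15],[33,0],[41,15],[45,9],[49,0]]
[[0,20],[5,0],[9,19],[20,15],[21,0],[26,20],[29,15],[33,0],[41,15],[45,9],[49,0]]
[[0,20],[5,0],[9,19],[20,15],[21,0],[26,20],[29,15],[33,0],[41,15],[45,9],[49,0]]
[[0,20],[5,0],[9,19],[20,15],[21,0],[26,20],[29,15],[33,0],[41,15],[45,9],[49,3],[50,0]]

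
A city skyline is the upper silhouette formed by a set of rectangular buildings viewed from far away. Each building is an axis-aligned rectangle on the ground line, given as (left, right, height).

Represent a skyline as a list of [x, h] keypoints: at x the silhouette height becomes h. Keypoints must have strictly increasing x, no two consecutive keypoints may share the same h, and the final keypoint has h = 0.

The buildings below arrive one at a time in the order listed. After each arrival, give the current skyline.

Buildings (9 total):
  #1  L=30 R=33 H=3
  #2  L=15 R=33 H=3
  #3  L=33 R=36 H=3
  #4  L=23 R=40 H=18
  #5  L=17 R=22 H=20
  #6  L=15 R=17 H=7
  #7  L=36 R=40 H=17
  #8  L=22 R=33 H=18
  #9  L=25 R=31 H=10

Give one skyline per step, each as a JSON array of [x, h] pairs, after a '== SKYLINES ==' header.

== SKYLINES ==
[[30,3],[33,0]]
[[15,3],[33,0]]
[[15,3],[36,0]]
[[15,3],[23,18],[40,0]]
[[15,3],[17,20],[22,3],[23,18],[40,0]]
[[15,7],[17,20],[22,3],[23,18],[40,0]]
[[15,7],[17,20],[22,3],[23,18],[40,0]]
[[15,7],[17,20],[22,18],[40,0]]
[[15,7],[17,20],[22,18],[40,0]]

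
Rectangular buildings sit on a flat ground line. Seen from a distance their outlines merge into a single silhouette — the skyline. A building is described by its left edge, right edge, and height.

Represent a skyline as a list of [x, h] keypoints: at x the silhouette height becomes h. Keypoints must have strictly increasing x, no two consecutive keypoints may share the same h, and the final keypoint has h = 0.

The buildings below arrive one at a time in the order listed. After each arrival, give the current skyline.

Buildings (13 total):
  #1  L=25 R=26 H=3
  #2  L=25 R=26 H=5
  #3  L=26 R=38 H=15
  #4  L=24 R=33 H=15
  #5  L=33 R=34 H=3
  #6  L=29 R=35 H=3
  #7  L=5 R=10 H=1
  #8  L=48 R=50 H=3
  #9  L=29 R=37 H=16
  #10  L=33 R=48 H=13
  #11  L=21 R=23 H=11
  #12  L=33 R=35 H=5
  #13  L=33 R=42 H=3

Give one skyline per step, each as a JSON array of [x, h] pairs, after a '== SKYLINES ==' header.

== SKYLINES ==
[[25,3],[26,0]]
[[25,5],[26,0]]
[[25,5],[26,15],[38,0]]
[[24,15],[38,0]]
[[24,15],[38,0]]
[[24,15],[38,0]]
[[5,1],[10,0],[24,15],[38,0]]
[[5,1],[10,0],[24,15],[38,0],[48,3],[50,0]]
[[5,1],[10,0],[24,15],[29,16],[37,15],[38,0],[48,3],[50,0]]
[[5,1],[10,0],[24,15],[29,16],[37,15],[38,13],[48,3],[50,0]]
[[5,1],[10,0],[21,11],[23,0],[24,15],[29,16],[37,15],[38,13],[48,3],[50,0]]
[[5,1],[10,0],[21,11],[23,0],[24,15],[29,16],[37,15],[38,13],[48,3],[50,0]]
[[5,1],[10,0],[21,11],[23,0],[24,15],[29,16],[37,15],[38,13],[48,3],[50,0]]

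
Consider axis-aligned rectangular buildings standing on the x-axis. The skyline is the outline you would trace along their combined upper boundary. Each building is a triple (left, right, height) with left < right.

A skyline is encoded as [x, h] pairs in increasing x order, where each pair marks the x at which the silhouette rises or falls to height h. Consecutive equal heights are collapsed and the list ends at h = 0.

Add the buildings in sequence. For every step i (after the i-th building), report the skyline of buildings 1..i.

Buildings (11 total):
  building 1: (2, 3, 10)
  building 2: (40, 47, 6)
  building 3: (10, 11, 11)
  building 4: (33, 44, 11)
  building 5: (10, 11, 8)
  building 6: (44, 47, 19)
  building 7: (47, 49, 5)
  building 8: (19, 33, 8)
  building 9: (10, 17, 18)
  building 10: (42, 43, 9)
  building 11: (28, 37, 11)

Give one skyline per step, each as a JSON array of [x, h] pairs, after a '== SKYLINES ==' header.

== SKYLINES ==
[[2,10],[3,0]]
[[2,10],[3,0],[40,6],[47,0]]
[[2,10],[3,0],[10,11],[11,0],[40,6],[47,0]]
[[2,10],[3,0],[10,11],[11,0],[33,11],[44,6],[47,0]]
[[2,10],[3,0],[10,11],[11,0],[33,11],[44,6],[47,0]]
[[2,10],[3,0],[10,11],[11,0],[33,11],[44,19],[47,0]]
[[2,10],[3,0],[10,11],[11,0],[33,11],[44,19],[47,5],[49,0]]
[[2,10],[3,0],[10,11],[11,0],[19,8],[33,11],[44,19],[47,5],[49,0]]
[[2,10],[3,0],[10,18],[17,0],[19,8],[33,11],[44,19],[47,5],[49,0]]
[[2,10],[3,0],[10,18],[17,0],[19,8],[33,11],[44,19],[47,5],[49,0]]
[[2,10],[3,0],[10,18],[17,0],[19,8],[28,11],[44,19],[47,5],[49,0]]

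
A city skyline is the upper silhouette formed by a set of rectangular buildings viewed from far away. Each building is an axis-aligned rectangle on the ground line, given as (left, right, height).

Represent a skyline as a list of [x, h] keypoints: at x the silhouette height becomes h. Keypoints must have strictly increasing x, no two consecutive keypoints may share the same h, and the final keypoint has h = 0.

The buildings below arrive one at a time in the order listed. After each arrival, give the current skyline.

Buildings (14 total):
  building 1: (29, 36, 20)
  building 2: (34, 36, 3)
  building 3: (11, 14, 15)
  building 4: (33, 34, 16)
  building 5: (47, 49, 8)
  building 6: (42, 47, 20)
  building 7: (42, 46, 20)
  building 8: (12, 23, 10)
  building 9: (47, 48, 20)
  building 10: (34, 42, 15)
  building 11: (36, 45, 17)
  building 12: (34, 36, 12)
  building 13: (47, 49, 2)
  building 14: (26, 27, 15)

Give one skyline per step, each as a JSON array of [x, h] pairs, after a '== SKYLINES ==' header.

== SKYLINES ==
[[29,20],[36,0]]
[[29,20],[36,0]]
[[11,15],[14,0],[29,20],[36,0]]
[[11,15],[14,0],[29,20],[36,0]]
[[11,15],[14,0],[29,20],[36,0],[47,8],[49,0]]
[[11,15],[14,0],[29,20],[36,0],[42,20],[47,8],[49,0]]
[[11,15],[14,0],[29,20],[36,0],[42,20],[47,8],[49,0]]
[[11,15],[14,10],[23,0],[29,20],[36,0],[42,20],[47,8],[49,0]]
[[11,15],[14,10],[23,0],[29,20],[36,0],[42,20],[48,8],[49,0]]
[[11,15],[14,10],[23,0],[29,20],[36,15],[42,20],[48,8],[49,0]]
[[11,15],[14,10],[23,0],[29,20],[36,17],[42,20],[48,8],[49,0]]
[[11,15],[14,10],[23,0],[29,20],[36,17],[42,20],[48,8],[49,0]]
[[11,15],[14,10],[23,0],[29,20],[36,17],[42,20],[48,8],[49,0]]
[[11,15],[14,10],[23,0],[26,15],[27,0],[29,20],[36,17],[42,20],[48,8],[49,0]]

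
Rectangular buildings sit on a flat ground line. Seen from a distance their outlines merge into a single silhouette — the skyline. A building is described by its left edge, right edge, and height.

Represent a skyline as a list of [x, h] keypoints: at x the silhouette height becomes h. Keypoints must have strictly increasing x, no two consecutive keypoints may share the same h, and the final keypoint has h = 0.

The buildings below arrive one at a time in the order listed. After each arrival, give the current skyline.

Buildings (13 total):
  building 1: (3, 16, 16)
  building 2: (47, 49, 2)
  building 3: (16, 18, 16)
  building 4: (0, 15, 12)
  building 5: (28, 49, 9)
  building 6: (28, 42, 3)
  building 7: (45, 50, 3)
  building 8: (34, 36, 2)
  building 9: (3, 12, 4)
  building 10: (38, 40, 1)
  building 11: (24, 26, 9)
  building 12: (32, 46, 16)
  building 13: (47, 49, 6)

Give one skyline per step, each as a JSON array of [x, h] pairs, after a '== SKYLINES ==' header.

== SKYLINES ==
[[3,16],[16,0]]
[[3,16],[16,0],[47,2],[49,0]]
[[3,16],[18,0],[47,2],[49,0]]
[[0,12],[3,16],[18,0],[47,2],[49,0]]
[[0,12],[3,16],[18,0],[28,9],[49,0]]
[[0,12],[3,16],[18,0],[28,9],[49,0]]
[[0,12],[3,16],[18,0],[28,9],[49,3],[50,0]]
[[0,12],[3,16],[18,0],[28,9],[49,3],[50,0]]
[[0,12],[3,16],[18,0],[28,9],[49,3],[50,0]]
[[0,12],[3,16],[18,0],[28,9],[49,3],[50,0]]
[[0,12],[3,16],[18,0],[24,9],[26,0],[28,9],[49,3],[50,0]]
[[0,12],[3,16],[18,0],[24,9],[26,0],[28,9],[32,16],[46,9],[49,3],[50,0]]
[[0,12],[3,16],[18,0],[24,9],[26,0],[28,9],[32,16],[46,9],[49,3],[50,0]]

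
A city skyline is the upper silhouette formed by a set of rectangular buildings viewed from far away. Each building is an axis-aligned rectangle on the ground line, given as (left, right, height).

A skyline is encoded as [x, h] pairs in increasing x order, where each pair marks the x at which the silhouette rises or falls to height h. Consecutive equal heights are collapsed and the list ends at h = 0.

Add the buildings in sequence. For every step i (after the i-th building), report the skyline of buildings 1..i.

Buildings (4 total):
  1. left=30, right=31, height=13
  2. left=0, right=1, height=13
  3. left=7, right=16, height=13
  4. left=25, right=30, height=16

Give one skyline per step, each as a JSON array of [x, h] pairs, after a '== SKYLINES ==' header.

== SKYLINES ==
[[30,13],[31,0]]
[[0,13],[1,0],[30,13],[31,0]]
[[0,13],[1,0],[7,13],[16,0],[30,13],[31,0]]
[[0,13],[1,0],[7,13],[16,0],[25,16],[30,13],[31,0]]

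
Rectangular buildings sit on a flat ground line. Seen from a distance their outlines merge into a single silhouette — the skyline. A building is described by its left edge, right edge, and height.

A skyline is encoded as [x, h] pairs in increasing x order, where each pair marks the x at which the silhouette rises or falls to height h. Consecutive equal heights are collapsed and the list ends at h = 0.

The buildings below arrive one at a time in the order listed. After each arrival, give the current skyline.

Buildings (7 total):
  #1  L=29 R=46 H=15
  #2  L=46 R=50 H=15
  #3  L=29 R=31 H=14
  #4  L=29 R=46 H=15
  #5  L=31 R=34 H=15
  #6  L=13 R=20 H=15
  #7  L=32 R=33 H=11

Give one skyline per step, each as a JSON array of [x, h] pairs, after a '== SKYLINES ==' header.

== SKYLINES ==
[[29,15],[46,0]]
[[29,15],[50,0]]
[[29,15],[50,0]]
[[29,15],[50,0]]
[[29,15],[50,0]]
[[13,15],[20,0],[29,15],[50,0]]
[[13,15],[20,0],[29,15],[50,0]]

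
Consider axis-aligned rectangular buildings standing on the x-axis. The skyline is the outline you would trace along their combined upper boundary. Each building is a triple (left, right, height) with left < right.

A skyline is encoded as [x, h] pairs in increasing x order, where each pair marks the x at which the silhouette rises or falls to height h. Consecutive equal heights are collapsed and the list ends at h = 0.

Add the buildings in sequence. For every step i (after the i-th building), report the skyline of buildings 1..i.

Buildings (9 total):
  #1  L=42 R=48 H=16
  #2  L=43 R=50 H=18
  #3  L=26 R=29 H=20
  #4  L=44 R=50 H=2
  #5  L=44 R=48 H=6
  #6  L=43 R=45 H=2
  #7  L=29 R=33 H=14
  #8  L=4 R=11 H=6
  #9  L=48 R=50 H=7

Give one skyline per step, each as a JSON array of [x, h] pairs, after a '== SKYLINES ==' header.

== SKYLINES ==
[[42,16],[48,0]]
[[42,16],[43,18],[50,0]]
[[26,20],[29,0],[42,16],[43,18],[50,0]]
[[26,20],[29,0],[42,16],[43,18],[50,0]]
[[26,20],[29,0],[42,16],[43,18],[50,0]]
[[26,20],[29,0],[42,16],[43,18],[50,0]]
[[26,20],[29,14],[33,0],[42,16],[43,18],[50,0]]
[[4,6],[11,0],[26,20],[29,14],[33,0],[42,16],[43,18],[50,0]]
[[4,6],[11,0],[26,20],[29,14],[33,0],[42,16],[43,18],[50,0]]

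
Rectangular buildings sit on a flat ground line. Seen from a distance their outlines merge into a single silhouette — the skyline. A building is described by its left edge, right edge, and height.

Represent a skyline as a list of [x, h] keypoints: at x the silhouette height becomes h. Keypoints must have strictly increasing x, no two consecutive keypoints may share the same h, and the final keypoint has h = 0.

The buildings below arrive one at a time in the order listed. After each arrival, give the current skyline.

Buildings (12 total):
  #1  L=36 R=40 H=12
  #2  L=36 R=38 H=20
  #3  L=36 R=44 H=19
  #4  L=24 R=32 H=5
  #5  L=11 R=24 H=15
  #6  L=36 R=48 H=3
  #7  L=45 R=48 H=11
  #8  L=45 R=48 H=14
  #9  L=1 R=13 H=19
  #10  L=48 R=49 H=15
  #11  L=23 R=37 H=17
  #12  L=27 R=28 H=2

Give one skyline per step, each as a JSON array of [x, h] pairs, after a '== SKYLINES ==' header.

== SKYLINES ==
[[36,12],[40,0]]
[[36,20],[38,12],[40,0]]
[[36,20],[38,19],[44,0]]
[[24,5],[32,0],[36,20],[38,19],[44,0]]
[[11,15],[24,5],[32,0],[36,20],[38,19],[44,0]]
[[11,15],[24,5],[32,0],[36,20],[38,19],[44,3],[48,0]]
[[11,15],[24,5],[32,0],[36,20],[38,19],[44,3],[45,11],[48,0]]
[[11,15],[24,5],[32,0],[36,20],[38,19],[44,3],[45,14],[48,0]]
[[1,19],[13,15],[24,5],[32,0],[36,20],[38,19],[44,3],[45,14],[48,0]]
[[1,19],[13,15],[24,5],[32,0],[36,20],[38,19],[44,3],[45,14],[48,15],[49,0]]
[[1,19],[13,15],[23,17],[36,20],[38,19],[44,3],[45,14],[48,15],[49,0]]
[[1,19],[13,15],[23,17],[36,20],[38,19],[44,3],[45,14],[48,15],[49,0]]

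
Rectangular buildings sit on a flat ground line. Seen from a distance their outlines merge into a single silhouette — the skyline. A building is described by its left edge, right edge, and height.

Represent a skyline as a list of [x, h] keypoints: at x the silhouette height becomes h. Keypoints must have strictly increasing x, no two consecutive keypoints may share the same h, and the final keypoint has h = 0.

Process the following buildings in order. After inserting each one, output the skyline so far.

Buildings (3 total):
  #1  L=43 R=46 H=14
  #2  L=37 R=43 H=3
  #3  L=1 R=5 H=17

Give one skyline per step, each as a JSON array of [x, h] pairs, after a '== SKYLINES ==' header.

== SKYLINES ==
[[43,14],[46,0]]
[[37,3],[43,14],[46,0]]
[[1,17],[5,0],[37,3],[43,14],[46,0]]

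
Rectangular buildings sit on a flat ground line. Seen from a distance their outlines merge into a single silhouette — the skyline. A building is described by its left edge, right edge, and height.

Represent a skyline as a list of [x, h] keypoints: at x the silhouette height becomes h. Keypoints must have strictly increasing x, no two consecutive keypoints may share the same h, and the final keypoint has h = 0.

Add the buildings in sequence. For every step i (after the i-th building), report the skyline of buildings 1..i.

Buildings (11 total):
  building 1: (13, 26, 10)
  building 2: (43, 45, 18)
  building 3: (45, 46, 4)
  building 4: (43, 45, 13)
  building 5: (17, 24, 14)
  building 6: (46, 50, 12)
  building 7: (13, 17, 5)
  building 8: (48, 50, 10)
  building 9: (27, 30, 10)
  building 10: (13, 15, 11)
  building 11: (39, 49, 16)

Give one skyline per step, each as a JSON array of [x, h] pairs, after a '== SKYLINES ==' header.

== SKYLINES ==
[[13,10],[26,0]]
[[13,10],[26,0],[43,18],[45,0]]
[[13,10],[26,0],[43,18],[45,4],[46,0]]
[[13,10],[26,0],[43,18],[45,4],[46,0]]
[[13,10],[17,14],[24,10],[26,0],[43,18],[45,4],[46,0]]
[[13,10],[17,14],[24,10],[26,0],[43,18],[45,4],[46,12],[50,0]]
[[13,10],[17,14],[24,10],[26,0],[43,18],[45,4],[46,12],[50,0]]
[[13,10],[17,14],[24,10],[26,0],[43,18],[45,4],[46,12],[50,0]]
[[13,10],[17,14],[24,10],[26,0],[27,10],[30,0],[43,18],[45,4],[46,12],[50,0]]
[[13,11],[15,10],[17,14],[24,10],[26,0],[27,10],[30,0],[43,18],[45,4],[46,12],[50,0]]
[[13,11],[15,10],[17,14],[24,10],[26,0],[27,10],[30,0],[39,16],[43,18],[45,16],[49,12],[50,0]]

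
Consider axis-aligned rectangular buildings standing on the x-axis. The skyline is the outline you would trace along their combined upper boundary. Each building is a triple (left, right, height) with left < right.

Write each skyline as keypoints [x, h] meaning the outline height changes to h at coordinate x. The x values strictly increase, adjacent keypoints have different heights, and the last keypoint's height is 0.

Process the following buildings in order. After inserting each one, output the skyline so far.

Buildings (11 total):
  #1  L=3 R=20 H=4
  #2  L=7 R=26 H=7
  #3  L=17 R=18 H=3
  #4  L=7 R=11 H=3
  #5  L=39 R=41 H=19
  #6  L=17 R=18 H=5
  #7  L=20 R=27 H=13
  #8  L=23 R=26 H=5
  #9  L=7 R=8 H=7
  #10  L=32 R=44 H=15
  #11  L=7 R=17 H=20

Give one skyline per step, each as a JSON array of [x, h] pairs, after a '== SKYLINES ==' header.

== SKYLINES ==
[[3,4],[20,0]]
[[3,4],[7,7],[26,0]]
[[3,4],[7,7],[26,0]]
[[3,4],[7,7],[26,0]]
[[3,4],[7,7],[26,0],[39,19],[41,0]]
[[3,4],[7,7],[26,0],[39,19],[41,0]]
[[3,4],[7,7],[20,13],[27,0],[39,19],[41,0]]
[[3,4],[7,7],[20,13],[27,0],[39,19],[41,0]]
[[3,4],[7,7],[20,13],[27,0],[39,19],[41,0]]
[[3,4],[7,7],[20,13],[27,0],[32,15],[39,19],[41,15],[44,0]]
[[3,4],[7,20],[17,7],[20,13],[27,0],[32,15],[39,19],[41,15],[44,0]]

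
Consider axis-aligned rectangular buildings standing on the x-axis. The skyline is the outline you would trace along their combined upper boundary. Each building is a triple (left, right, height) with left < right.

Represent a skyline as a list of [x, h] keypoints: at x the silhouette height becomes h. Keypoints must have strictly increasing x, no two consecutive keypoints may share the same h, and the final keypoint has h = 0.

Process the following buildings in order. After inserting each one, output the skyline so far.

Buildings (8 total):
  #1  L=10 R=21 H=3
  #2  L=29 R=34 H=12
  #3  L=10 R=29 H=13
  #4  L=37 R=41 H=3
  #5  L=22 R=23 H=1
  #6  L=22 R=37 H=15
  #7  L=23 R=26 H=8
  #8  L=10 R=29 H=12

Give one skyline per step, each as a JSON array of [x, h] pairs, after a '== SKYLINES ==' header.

== SKYLINES ==
[[10,3],[21,0]]
[[10,3],[21,0],[29,12],[34,0]]
[[10,13],[29,12],[34,0]]
[[10,13],[29,12],[34,0],[37,3],[41,0]]
[[10,13],[29,12],[34,0],[37,3],[41,0]]
[[10,13],[22,15],[37,3],[41,0]]
[[10,13],[22,15],[37,3],[41,0]]
[[10,13],[22,15],[37,3],[41,0]]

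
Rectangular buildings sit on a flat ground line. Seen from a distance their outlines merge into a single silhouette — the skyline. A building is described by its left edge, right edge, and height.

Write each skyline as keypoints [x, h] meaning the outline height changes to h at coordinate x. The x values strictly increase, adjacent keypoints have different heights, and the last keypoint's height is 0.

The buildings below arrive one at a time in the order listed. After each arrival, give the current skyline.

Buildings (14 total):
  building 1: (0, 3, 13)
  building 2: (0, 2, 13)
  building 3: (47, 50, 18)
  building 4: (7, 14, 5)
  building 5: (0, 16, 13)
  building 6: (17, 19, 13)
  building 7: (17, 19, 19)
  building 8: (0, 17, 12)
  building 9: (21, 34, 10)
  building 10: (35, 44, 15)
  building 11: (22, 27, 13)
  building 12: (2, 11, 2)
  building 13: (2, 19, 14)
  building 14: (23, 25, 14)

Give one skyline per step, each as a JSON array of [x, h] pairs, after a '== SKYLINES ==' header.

== SKYLINES ==
[[0,13],[3,0]]
[[0,13],[3,0]]
[[0,13],[3,0],[47,18],[50,0]]
[[0,13],[3,0],[7,5],[14,0],[47,18],[50,0]]
[[0,13],[16,0],[47,18],[50,0]]
[[0,13],[16,0],[17,13],[19,0],[47,18],[50,0]]
[[0,13],[16,0],[17,19],[19,0],[47,18],[50,0]]
[[0,13],[16,12],[17,19],[19,0],[47,18],[50,0]]
[[0,13],[16,12],[17,19],[19,0],[21,10],[34,0],[47,18],[50,0]]
[[0,13],[16,12],[17,19],[19,0],[21,10],[34,0],[35,15],[44,0],[47,18],[50,0]]
[[0,13],[16,12],[17,19],[19,0],[21,10],[22,13],[27,10],[34,0],[35,15],[44,0],[47,18],[50,0]]
[[0,13],[16,12],[17,19],[19,0],[21,10],[22,13],[27,10],[34,0],[35,15],[44,0],[47,18],[50,0]]
[[0,13],[2,14],[17,19],[19,0],[21,10],[22,13],[27,10],[34,0],[35,15],[44,0],[47,18],[50,0]]
[[0,13],[2,14],[17,19],[19,0],[21,10],[22,13],[23,14],[25,13],[27,10],[34,0],[35,15],[44,0],[47,18],[50,0]]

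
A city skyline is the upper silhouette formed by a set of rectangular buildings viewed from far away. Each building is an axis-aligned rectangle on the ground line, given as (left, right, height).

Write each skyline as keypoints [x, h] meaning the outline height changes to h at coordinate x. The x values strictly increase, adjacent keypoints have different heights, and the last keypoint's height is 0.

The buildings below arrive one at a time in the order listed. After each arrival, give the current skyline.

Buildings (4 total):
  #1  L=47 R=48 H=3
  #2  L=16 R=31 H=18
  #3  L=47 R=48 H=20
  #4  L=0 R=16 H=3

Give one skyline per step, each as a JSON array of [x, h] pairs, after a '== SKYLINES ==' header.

== SKYLINES ==
[[47,3],[48,0]]
[[16,18],[31,0],[47,3],[48,0]]
[[16,18],[31,0],[47,20],[48,0]]
[[0,3],[16,18],[31,0],[47,20],[48,0]]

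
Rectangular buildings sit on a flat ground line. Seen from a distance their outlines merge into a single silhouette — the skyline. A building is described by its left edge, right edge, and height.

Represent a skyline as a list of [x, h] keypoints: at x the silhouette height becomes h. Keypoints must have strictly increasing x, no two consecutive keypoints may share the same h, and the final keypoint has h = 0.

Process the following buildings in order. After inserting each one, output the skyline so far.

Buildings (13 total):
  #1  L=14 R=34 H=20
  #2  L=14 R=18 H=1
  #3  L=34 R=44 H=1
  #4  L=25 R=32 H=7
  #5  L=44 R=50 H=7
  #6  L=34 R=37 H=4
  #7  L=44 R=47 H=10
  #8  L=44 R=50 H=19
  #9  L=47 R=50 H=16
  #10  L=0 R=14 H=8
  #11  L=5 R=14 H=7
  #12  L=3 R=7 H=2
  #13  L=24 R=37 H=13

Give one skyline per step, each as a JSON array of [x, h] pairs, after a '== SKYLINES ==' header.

== SKYLINES ==
[[14,20],[34,0]]
[[14,20],[34,0]]
[[14,20],[34,1],[44,0]]
[[14,20],[34,1],[44,0]]
[[14,20],[34,1],[44,7],[50,0]]
[[14,20],[34,4],[37,1],[44,7],[50,0]]
[[14,20],[34,4],[37,1],[44,10],[47,7],[50,0]]
[[14,20],[34,4],[37,1],[44,19],[50,0]]
[[14,20],[34,4],[37,1],[44,19],[50,0]]
[[0,8],[14,20],[34,4],[37,1],[44,19],[50,0]]
[[0,8],[14,20],[34,4],[37,1],[44,19],[50,0]]
[[0,8],[14,20],[34,4],[37,1],[44,19],[50,0]]
[[0,8],[14,20],[34,13],[37,1],[44,19],[50,0]]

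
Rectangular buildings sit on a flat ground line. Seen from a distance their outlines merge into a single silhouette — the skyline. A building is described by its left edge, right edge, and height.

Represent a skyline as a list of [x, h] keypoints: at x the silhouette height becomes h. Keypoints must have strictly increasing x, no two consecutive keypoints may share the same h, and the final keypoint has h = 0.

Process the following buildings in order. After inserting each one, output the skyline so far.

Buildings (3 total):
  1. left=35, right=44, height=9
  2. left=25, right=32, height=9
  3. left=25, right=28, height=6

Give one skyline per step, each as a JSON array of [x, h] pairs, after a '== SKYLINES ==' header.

== SKYLINES ==
[[35,9],[44,0]]
[[25,9],[32,0],[35,9],[44,0]]
[[25,9],[32,0],[35,9],[44,0]]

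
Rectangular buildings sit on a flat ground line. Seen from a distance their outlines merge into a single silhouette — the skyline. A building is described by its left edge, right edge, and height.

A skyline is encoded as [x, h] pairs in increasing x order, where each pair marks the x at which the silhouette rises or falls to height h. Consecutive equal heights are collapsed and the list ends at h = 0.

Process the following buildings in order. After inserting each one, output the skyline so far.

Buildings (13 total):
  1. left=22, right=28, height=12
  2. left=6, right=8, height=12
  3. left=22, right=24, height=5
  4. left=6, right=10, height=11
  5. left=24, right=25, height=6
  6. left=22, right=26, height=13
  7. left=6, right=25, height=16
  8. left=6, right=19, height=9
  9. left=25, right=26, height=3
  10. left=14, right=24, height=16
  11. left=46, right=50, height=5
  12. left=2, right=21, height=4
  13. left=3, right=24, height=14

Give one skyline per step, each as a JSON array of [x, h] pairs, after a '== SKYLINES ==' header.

== SKYLINES ==
[[22,12],[28,0]]
[[6,12],[8,0],[22,12],[28,0]]
[[6,12],[8,0],[22,12],[28,0]]
[[6,12],[8,11],[10,0],[22,12],[28,0]]
[[6,12],[8,11],[10,0],[22,12],[28,0]]
[[6,12],[8,11],[10,0],[22,13],[26,12],[28,0]]
[[6,16],[25,13],[26,12],[28,0]]
[[6,16],[25,13],[26,12],[28,0]]
[[6,16],[25,13],[26,12],[28,0]]
[[6,16],[25,13],[26,12],[28,0]]
[[6,16],[25,13],[26,12],[28,0],[46,5],[50,0]]
[[2,4],[6,16],[25,13],[26,12],[28,0],[46,5],[50,0]]
[[2,4],[3,14],[6,16],[25,13],[26,12],[28,0],[46,5],[50,0]]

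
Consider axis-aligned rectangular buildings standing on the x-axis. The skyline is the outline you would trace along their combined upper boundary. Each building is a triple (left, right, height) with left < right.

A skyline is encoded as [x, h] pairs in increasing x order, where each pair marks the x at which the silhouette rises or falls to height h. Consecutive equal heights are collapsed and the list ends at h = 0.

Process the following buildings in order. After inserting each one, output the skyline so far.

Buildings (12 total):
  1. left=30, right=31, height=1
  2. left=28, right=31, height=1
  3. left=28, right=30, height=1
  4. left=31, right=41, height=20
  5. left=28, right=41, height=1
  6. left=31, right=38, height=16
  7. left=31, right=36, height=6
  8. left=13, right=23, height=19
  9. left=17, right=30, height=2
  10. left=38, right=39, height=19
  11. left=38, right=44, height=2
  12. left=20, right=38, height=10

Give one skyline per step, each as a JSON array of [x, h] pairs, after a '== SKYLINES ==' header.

== SKYLINES ==
[[30,1],[31,0]]
[[28,1],[31,0]]
[[28,1],[31,0]]
[[28,1],[31,20],[41,0]]
[[28,1],[31,20],[41,0]]
[[28,1],[31,20],[41,0]]
[[28,1],[31,20],[41,0]]
[[13,19],[23,0],[28,1],[31,20],[41,0]]
[[13,19],[23,2],[30,1],[31,20],[41,0]]
[[13,19],[23,2],[30,1],[31,20],[41,0]]
[[13,19],[23,2],[30,1],[31,20],[41,2],[44,0]]
[[13,19],[23,10],[31,20],[41,2],[44,0]]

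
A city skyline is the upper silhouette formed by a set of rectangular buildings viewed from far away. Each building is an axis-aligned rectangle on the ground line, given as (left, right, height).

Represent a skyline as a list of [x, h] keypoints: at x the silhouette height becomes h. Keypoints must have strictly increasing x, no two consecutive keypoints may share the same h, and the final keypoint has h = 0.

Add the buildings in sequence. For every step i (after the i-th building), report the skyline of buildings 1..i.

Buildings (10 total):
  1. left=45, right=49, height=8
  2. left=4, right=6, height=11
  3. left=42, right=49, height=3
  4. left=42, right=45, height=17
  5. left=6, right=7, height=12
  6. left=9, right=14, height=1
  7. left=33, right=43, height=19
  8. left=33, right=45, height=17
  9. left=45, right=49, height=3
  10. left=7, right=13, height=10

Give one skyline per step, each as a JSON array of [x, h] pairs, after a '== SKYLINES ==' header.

== SKYLINES ==
[[45,8],[49,0]]
[[4,11],[6,0],[45,8],[49,0]]
[[4,11],[6,0],[42,3],[45,8],[49,0]]
[[4,11],[6,0],[42,17],[45,8],[49,0]]
[[4,11],[6,12],[7,0],[42,17],[45,8],[49,0]]
[[4,11],[6,12],[7,0],[9,1],[14,0],[42,17],[45,8],[49,0]]
[[4,11],[6,12],[7,0],[9,1],[14,0],[33,19],[43,17],[45,8],[49,0]]
[[4,11],[6,12],[7,0],[9,1],[14,0],[33,19],[43,17],[45,8],[49,0]]
[[4,11],[6,12],[7,0],[9,1],[14,0],[33,19],[43,17],[45,8],[49,0]]
[[4,11],[6,12],[7,10],[13,1],[14,0],[33,19],[43,17],[45,8],[49,0]]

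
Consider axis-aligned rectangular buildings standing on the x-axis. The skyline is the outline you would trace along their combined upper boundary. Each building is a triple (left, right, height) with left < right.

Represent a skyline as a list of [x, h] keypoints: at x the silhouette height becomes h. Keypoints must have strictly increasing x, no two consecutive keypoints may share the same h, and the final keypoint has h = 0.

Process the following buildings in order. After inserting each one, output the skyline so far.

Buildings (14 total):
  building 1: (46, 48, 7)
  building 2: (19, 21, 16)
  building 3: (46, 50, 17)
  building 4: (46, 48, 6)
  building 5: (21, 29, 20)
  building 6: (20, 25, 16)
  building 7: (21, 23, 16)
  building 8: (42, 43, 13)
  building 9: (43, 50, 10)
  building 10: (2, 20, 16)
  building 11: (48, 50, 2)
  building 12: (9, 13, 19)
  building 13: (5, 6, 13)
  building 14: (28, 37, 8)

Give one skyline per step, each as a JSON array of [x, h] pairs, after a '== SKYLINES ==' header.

== SKYLINES ==
[[46,7],[48,0]]
[[19,16],[21,0],[46,7],[48,0]]
[[19,16],[21,0],[46,17],[50,0]]
[[19,16],[21,0],[46,17],[50,0]]
[[19,16],[21,20],[29,0],[46,17],[50,0]]
[[19,16],[21,20],[29,0],[46,17],[50,0]]
[[19,16],[21,20],[29,0],[46,17],[50,0]]
[[19,16],[21,20],[29,0],[42,13],[43,0],[46,17],[50,0]]
[[19,16],[21,20],[29,0],[42,13],[43,10],[46,17],[50,0]]
[[2,16],[21,20],[29,0],[42,13],[43,10],[46,17],[50,0]]
[[2,16],[21,20],[29,0],[42,13],[43,10],[46,17],[50,0]]
[[2,16],[9,19],[13,16],[21,20],[29,0],[42,13],[43,10],[46,17],[50,0]]
[[2,16],[9,19],[13,16],[21,20],[29,0],[42,13],[43,10],[46,17],[50,0]]
[[2,16],[9,19],[13,16],[21,20],[29,8],[37,0],[42,13],[43,10],[46,17],[50,0]]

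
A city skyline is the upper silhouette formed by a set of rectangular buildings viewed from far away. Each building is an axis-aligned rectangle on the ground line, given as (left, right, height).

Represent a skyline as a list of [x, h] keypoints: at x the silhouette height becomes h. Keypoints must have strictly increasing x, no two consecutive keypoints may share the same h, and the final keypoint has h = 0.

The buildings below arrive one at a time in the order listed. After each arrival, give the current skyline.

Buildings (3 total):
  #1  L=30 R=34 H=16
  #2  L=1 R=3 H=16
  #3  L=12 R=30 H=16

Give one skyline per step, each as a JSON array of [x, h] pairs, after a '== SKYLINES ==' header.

== SKYLINES ==
[[30,16],[34,0]]
[[1,16],[3,0],[30,16],[34,0]]
[[1,16],[3,0],[12,16],[34,0]]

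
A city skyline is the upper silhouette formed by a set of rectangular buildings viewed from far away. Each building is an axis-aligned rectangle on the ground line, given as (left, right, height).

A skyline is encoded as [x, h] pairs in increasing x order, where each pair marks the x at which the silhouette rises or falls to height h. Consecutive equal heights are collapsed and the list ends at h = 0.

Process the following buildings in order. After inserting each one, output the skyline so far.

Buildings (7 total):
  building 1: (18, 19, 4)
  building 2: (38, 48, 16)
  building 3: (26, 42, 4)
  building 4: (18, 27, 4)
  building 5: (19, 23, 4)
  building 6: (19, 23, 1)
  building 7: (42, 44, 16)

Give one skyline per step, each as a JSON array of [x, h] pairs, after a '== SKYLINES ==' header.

== SKYLINES ==
[[18,4],[19,0]]
[[18,4],[19,0],[38,16],[48,0]]
[[18,4],[19,0],[26,4],[38,16],[48,0]]
[[18,4],[38,16],[48,0]]
[[18,4],[38,16],[48,0]]
[[18,4],[38,16],[48,0]]
[[18,4],[38,16],[48,0]]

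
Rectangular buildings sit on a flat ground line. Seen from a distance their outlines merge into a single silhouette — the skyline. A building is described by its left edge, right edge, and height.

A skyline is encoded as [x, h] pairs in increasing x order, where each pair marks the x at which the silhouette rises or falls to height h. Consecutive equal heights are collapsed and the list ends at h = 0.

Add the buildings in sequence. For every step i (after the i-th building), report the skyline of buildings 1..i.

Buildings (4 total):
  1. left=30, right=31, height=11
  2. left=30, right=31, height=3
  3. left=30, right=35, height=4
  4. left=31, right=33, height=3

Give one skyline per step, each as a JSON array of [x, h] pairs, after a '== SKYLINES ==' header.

== SKYLINES ==
[[30,11],[31,0]]
[[30,11],[31,0]]
[[30,11],[31,4],[35,0]]
[[30,11],[31,4],[35,0]]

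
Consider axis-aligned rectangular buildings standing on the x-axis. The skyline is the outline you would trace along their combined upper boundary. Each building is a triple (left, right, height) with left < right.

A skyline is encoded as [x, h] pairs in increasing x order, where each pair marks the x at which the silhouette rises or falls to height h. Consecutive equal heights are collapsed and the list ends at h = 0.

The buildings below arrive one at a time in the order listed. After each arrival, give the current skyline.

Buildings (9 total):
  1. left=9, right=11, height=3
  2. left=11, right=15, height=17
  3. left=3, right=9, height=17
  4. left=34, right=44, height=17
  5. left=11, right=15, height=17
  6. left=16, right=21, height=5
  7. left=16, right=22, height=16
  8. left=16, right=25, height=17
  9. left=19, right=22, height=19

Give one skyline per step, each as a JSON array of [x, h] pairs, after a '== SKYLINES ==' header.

== SKYLINES ==
[[9,3],[11,0]]
[[9,3],[11,17],[15,0]]
[[3,17],[9,3],[11,17],[15,0]]
[[3,17],[9,3],[11,17],[15,0],[34,17],[44,0]]
[[3,17],[9,3],[11,17],[15,0],[34,17],[44,0]]
[[3,17],[9,3],[11,17],[15,0],[16,5],[21,0],[34,17],[44,0]]
[[3,17],[9,3],[11,17],[15,0],[16,16],[22,0],[34,17],[44,0]]
[[3,17],[9,3],[11,17],[15,0],[16,17],[25,0],[34,17],[44,0]]
[[3,17],[9,3],[11,17],[15,0],[16,17],[19,19],[22,17],[25,0],[34,17],[44,0]]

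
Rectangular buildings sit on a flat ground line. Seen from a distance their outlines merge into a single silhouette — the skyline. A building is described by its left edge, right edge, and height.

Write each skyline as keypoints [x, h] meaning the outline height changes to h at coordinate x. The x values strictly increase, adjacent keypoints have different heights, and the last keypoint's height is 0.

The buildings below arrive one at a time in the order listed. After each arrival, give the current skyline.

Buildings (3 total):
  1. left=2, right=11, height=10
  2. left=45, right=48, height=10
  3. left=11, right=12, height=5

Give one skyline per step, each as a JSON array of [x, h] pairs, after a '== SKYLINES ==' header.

== SKYLINES ==
[[2,10],[11,0]]
[[2,10],[11,0],[45,10],[48,0]]
[[2,10],[11,5],[12,0],[45,10],[48,0]]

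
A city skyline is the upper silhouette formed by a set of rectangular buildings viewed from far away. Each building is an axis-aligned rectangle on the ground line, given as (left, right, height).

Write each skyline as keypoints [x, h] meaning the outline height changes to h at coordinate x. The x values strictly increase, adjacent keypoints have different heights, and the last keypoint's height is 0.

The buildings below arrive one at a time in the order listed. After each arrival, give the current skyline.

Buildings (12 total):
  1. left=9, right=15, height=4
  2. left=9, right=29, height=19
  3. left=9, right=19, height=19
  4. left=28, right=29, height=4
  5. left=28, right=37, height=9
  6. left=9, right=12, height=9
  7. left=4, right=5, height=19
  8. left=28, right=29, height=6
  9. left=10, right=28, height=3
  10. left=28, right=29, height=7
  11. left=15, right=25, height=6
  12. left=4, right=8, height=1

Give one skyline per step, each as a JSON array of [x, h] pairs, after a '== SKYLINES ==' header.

== SKYLINES ==
[[9,4],[15,0]]
[[9,19],[29,0]]
[[9,19],[29,0]]
[[9,19],[29,0]]
[[9,19],[29,9],[37,0]]
[[9,19],[29,9],[37,0]]
[[4,19],[5,0],[9,19],[29,9],[37,0]]
[[4,19],[5,0],[9,19],[29,9],[37,0]]
[[4,19],[5,0],[9,19],[29,9],[37,0]]
[[4,19],[5,0],[9,19],[29,9],[37,0]]
[[4,19],[5,0],[9,19],[29,9],[37,0]]
[[4,19],[5,1],[8,0],[9,19],[29,9],[37,0]]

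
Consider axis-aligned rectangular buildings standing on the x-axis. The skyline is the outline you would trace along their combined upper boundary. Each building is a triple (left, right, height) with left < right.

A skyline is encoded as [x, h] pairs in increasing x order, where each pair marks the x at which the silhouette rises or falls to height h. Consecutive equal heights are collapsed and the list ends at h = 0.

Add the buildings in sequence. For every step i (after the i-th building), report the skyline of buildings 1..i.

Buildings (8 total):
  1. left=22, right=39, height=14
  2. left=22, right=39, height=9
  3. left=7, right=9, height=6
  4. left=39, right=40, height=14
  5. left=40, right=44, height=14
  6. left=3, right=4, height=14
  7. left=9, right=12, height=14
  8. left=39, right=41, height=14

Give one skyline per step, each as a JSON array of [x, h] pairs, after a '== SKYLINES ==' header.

== SKYLINES ==
[[22,14],[39,0]]
[[22,14],[39,0]]
[[7,6],[9,0],[22,14],[39,0]]
[[7,6],[9,0],[22,14],[40,0]]
[[7,6],[9,0],[22,14],[44,0]]
[[3,14],[4,0],[7,6],[9,0],[22,14],[44,0]]
[[3,14],[4,0],[7,6],[9,14],[12,0],[22,14],[44,0]]
[[3,14],[4,0],[7,6],[9,14],[12,0],[22,14],[44,0]]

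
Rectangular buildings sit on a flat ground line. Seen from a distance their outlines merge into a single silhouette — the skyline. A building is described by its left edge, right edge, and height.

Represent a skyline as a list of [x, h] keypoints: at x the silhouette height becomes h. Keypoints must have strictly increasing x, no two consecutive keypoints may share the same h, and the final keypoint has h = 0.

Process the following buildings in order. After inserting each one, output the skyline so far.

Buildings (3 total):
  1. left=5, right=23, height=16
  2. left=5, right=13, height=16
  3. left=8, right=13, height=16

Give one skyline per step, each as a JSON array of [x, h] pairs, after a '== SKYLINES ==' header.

== SKYLINES ==
[[5,16],[23,0]]
[[5,16],[23,0]]
[[5,16],[23,0]]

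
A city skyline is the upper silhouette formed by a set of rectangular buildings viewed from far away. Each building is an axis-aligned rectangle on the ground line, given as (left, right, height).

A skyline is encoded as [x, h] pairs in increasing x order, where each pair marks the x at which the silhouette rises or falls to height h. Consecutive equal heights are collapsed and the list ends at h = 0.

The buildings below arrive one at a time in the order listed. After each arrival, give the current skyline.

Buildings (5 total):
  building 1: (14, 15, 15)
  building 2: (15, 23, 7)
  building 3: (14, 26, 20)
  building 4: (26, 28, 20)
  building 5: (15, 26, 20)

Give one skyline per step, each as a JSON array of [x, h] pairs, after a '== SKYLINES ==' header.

== SKYLINES ==
[[14,15],[15,0]]
[[14,15],[15,7],[23,0]]
[[14,20],[26,0]]
[[14,20],[28,0]]
[[14,20],[28,0]]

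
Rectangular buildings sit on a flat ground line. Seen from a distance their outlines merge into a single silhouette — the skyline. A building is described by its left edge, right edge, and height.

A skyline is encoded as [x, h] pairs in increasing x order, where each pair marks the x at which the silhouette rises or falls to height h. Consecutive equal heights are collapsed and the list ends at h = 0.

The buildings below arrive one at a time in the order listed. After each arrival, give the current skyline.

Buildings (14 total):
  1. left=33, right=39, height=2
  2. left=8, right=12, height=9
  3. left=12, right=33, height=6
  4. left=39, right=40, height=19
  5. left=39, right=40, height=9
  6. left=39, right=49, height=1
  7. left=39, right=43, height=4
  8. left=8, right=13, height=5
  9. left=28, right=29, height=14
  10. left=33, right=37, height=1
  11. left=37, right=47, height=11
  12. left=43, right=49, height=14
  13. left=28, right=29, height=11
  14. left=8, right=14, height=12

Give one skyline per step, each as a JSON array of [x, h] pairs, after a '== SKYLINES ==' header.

== SKYLINES ==
[[33,2],[39,0]]
[[8,9],[12,0],[33,2],[39,0]]
[[8,9],[12,6],[33,2],[39,0]]
[[8,9],[12,6],[33,2],[39,19],[40,0]]
[[8,9],[12,6],[33,2],[39,19],[40,0]]
[[8,9],[12,6],[33,2],[39,19],[40,1],[49,0]]
[[8,9],[12,6],[33,2],[39,19],[40,4],[43,1],[49,0]]
[[8,9],[12,6],[33,2],[39,19],[40,4],[43,1],[49,0]]
[[8,9],[12,6],[28,14],[29,6],[33,2],[39,19],[40,4],[43,1],[49,0]]
[[8,9],[12,6],[28,14],[29,6],[33,2],[39,19],[40,4],[43,1],[49,0]]
[[8,9],[12,6],[28,14],[29,6],[33,2],[37,11],[39,19],[40,11],[47,1],[49,0]]
[[8,9],[12,6],[28,14],[29,6],[33,2],[37,11],[39,19],[40,11],[43,14],[49,0]]
[[8,9],[12,6],[28,14],[29,6],[33,2],[37,11],[39,19],[40,11],[43,14],[49,0]]
[[8,12],[14,6],[28,14],[29,6],[33,2],[37,11],[39,19],[40,11],[43,14],[49,0]]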